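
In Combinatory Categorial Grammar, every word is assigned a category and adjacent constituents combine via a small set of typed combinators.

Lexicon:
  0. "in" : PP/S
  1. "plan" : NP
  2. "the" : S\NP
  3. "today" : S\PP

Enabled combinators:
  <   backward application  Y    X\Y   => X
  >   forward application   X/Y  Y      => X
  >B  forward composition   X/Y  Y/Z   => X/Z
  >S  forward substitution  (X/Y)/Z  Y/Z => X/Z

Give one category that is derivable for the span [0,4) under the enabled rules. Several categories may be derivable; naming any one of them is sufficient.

S

[0,4] S   <
  [0,3] PP   >
    [0,1] "in" : PP/S
    [1,3] S   <
      [1,2] "plan" : NP
      [2,3] "the" : S\NP
  [3,4] "today" : S\PP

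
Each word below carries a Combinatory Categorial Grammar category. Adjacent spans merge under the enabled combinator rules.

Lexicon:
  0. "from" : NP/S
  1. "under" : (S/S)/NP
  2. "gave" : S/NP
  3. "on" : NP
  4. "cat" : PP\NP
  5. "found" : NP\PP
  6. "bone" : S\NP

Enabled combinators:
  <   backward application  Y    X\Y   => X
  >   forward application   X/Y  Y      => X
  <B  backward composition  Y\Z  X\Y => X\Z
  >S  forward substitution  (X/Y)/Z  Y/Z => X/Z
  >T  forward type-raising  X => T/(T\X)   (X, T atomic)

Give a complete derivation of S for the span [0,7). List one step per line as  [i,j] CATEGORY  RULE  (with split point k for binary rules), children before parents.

[0,7] S   <
  [0,4] NP   >
    [0,1] "from" : NP/S
    [1,4] S   >
      [1,3] S/NP   >S
        [1,2] "under" : (S/S)/NP
        [2,3] "gave" : S/NP
      [3,4] "on" : NP
  [4,7] S\NP   <B
    [4,6] NP\NP   <B
      [4,5] "cat" : PP\NP
      [5,6] "found" : NP\PP
    [6,7] "bone" : S\NP

[0,1] NP/S  lex  "from"
[1,2] (S/S)/NP  lex  "under"
[2,3] S/NP  lex  "gave"
[1,3] S/NP  >S  k=2
[3,4] NP  lex  "on"
[1,4] S  >  k=3
[0,4] NP  >  k=1
[4,5] PP\NP  lex  "cat"
[5,6] NP\PP  lex  "found"
[4,6] NP\NP  <B  k=5
[6,7] S\NP  lex  "bone"
[4,7] S\NP  <B  k=6
[0,7] S  <  k=4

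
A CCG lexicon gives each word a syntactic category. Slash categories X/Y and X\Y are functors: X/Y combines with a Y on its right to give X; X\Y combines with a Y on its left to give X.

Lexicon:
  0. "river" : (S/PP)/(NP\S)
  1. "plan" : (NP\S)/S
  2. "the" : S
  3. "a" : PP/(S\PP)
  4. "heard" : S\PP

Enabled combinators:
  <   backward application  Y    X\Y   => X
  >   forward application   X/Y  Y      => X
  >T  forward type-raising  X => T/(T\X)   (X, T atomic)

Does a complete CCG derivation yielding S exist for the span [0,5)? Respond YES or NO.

[0,5] S   >
  [0,3] S/PP   >
    [0,1] "river" : (S/PP)/(NP\S)
    [1,3] NP\S   >
      [1,2] "plan" : (NP\S)/S
      [2,3] "the" : S
  [3,5] PP   >
    [3,4] "a" : PP/(S\PP)
    [4,5] "heard" : S\PP

YES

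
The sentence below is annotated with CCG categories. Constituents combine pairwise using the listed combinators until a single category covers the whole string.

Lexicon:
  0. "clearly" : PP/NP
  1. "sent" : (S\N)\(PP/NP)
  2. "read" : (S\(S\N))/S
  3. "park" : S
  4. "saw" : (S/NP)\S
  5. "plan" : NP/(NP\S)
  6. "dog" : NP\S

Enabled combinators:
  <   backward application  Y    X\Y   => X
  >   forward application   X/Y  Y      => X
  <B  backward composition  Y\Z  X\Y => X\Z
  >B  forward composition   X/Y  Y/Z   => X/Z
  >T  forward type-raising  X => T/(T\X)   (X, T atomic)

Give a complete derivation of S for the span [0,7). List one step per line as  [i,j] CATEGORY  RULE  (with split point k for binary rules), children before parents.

[0,7] S   <
  [0,2] S\N   <
    [0,1] "clearly" : PP/NP
    [1,2] "sent" : (S\N)\(PP/NP)
  [2,7] S\(S\N)   >
    [2,3] "read" : (S\(S\N))/S
    [3,7] S   >
      [3,5] S/NP   <
        [3,4] "park" : S
        [4,5] "saw" : (S/NP)\S
      [5,7] NP   >
        [5,6] "plan" : NP/(NP\S)
        [6,7] "dog" : NP\S

[0,1] PP/NP  lex  "clearly"
[1,2] (S\N)\(PP/NP)  lex  "sent"
[0,2] S\N  <  k=1
[2,3] (S\(S\N))/S  lex  "read"
[3,4] S  lex  "park"
[4,5] (S/NP)\S  lex  "saw"
[3,5] S/NP  <  k=4
[5,6] NP/(NP\S)  lex  "plan"
[6,7] NP\S  lex  "dog"
[5,7] NP  >  k=6
[3,7] S  >  k=5
[2,7] S\(S\N)  >  k=3
[0,7] S  <  k=2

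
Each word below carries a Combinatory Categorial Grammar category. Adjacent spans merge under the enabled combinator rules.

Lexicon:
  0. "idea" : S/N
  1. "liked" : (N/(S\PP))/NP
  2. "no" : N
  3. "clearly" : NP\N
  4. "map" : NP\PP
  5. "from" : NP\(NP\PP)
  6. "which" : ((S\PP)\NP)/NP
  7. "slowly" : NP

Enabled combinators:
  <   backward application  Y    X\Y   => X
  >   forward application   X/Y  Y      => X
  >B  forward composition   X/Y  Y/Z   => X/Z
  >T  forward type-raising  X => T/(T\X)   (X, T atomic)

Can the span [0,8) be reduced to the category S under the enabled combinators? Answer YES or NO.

[0,8] S   >
  [0,1] "idea" : S/N
  [1,8] N   >
    [1,4] N/(S\PP)   >
      [1,2] "liked" : (N/(S\PP))/NP
      [2,4] NP   <
        [2,3] "no" : N
        [3,4] "clearly" : NP\N
    [4,8] S\PP   <
      [4,6] NP   <
        [4,5] "map" : NP\PP
        [5,6] "from" : NP\(NP\PP)
      [6,8] (S\PP)\NP   >
        [6,7] "which" : ((S\PP)\NP)/NP
        [7,8] "slowly" : NP

YES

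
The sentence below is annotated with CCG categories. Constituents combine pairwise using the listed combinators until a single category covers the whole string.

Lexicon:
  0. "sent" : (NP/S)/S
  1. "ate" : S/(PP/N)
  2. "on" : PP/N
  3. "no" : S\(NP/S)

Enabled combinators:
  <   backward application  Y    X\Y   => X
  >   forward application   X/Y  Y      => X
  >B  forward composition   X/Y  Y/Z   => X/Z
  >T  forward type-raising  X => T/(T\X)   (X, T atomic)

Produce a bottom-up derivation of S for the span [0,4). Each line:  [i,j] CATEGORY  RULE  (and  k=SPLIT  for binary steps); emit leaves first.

[0,1] (NP/S)/S  lex  "sent"
[1,2] S/(PP/N)  lex  "ate"
[2,3] PP/N  lex  "on"
[1,3] S  >  k=2
[0,3] NP/S  >  k=1
[3,4] S\(NP/S)  lex  "no"
[0,4] S  <  k=3

[0,4] S   <
  [0,3] NP/S   >
    [0,1] "sent" : (NP/S)/S
    [1,3] S   >
      [1,2] "ate" : S/(PP/N)
      [2,3] "on" : PP/N
  [3,4] "no" : S\(NP/S)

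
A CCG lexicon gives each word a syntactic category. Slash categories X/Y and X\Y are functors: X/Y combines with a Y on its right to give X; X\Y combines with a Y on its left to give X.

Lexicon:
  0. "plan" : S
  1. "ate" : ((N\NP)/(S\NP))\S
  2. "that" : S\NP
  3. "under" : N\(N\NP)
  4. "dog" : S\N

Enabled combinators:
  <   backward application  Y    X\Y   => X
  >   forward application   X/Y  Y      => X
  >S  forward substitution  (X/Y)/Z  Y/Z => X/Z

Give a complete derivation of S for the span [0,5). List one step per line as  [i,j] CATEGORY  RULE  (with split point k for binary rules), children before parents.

[0,5] S   <
  [0,4] N   <
    [0,3] N\NP   >
      [0,2] (N\NP)/(S\NP)   <
        [0,1] "plan" : S
        [1,2] "ate" : ((N\NP)/(S\NP))\S
      [2,3] "that" : S\NP
    [3,4] "under" : N\(N\NP)
  [4,5] "dog" : S\N

[0,1] S  lex  "plan"
[1,2] ((N\NP)/(S\NP))\S  lex  "ate"
[0,2] (N\NP)/(S\NP)  <  k=1
[2,3] S\NP  lex  "that"
[0,3] N\NP  >  k=2
[3,4] N\(N\NP)  lex  "under"
[0,4] N  <  k=3
[4,5] S\N  lex  "dog"
[0,5] S  <  k=4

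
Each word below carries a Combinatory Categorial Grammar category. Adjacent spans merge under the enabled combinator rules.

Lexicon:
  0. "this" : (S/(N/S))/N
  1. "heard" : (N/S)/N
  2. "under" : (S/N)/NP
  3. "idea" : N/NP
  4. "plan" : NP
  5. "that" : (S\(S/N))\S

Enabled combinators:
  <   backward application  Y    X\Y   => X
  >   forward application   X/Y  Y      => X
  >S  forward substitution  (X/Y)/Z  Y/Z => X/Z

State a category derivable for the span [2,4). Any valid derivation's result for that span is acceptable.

[0,6] S   <
  [0,2] S/N   >S
    [0,1] "this" : (S/(N/S))/N
    [1,2] "heard" : (N/S)/N
  [2,6] S\(S/N)   <
    [2,5] S   >
      [2,4] S/NP   >S
        [2,3] "under" : (S/N)/NP
        [3,4] "idea" : N/NP
      [4,5] "plan" : NP
    [5,6] "that" : (S\(S/N))\S

S/NP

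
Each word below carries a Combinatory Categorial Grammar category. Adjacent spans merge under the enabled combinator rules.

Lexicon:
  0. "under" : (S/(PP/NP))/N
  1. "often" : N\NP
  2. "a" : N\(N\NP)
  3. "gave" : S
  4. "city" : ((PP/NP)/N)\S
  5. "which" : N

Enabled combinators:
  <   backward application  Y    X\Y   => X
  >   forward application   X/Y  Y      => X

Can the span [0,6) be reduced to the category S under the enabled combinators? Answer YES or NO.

YES

[0,6] S   >
  [0,3] S/(PP/NP)   >
    [0,1] "under" : (S/(PP/NP))/N
    [1,3] N   <
      [1,2] "often" : N\NP
      [2,3] "a" : N\(N\NP)
  [3,6] PP/NP   >
    [3,5] (PP/NP)/N   <
      [3,4] "gave" : S
      [4,5] "city" : ((PP/NP)/N)\S
    [5,6] "which" : N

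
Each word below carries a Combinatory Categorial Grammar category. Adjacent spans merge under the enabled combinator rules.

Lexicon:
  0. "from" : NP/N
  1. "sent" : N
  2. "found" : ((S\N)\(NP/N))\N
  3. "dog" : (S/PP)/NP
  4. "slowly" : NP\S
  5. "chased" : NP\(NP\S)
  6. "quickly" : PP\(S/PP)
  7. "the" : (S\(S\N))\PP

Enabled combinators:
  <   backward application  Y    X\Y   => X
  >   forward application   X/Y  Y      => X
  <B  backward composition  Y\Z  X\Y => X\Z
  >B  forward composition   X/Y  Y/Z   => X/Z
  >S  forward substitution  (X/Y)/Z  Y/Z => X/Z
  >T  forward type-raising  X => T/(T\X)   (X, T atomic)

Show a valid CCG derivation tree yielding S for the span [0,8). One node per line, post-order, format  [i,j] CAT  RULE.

[0,1] NP/N  lex  "from"
[1,2] N  lex  "sent"
[2,3] ((S\N)\(NP/N))\N  lex  "found"
[1,3] (S\N)\(NP/N)  <  k=2
[0,3] S\N  <  k=1
[3,4] (S/PP)/NP  lex  "dog"
[4,5] NP\S  lex  "slowly"
[5,6] NP\(NP\S)  lex  "chased"
[4,6] NP  <  k=5
[3,6] S/PP  >  k=4
[6,7] PP\(S/PP)  lex  "quickly"
[3,7] PP  <  k=6
[7,8] (S\(S\N))\PP  lex  "the"
[3,8] S\(S\N)  <  k=7
[0,8] S  <  k=3

[0,8] S   <
  [0,3] S\N   <
    [0,1] "from" : NP/N
    [1,3] (S\N)\(NP/N)   <
      [1,2] "sent" : N
      [2,3] "found" : ((S\N)\(NP/N))\N
  [3,8] S\(S\N)   <
    [3,7] PP   <
      [3,6] S/PP   >
        [3,4] "dog" : (S/PP)/NP
        [4,6] NP   <
          [4,5] "slowly" : NP\S
          [5,6] "chased" : NP\(NP\S)
      [6,7] "quickly" : PP\(S/PP)
    [7,8] "the" : (S\(S\N))\PP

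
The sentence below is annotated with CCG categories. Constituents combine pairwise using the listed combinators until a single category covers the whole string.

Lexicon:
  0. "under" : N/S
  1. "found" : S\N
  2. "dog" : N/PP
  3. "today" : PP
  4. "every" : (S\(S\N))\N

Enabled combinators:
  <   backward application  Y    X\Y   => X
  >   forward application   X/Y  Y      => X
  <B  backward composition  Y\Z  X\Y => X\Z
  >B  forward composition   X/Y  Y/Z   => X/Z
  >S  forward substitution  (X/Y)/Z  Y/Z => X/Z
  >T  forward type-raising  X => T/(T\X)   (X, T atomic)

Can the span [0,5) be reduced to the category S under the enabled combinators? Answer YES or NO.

N/S S\N N/PP PP (S\(S\N))\N
CKY chart[0,5] = {N, N/(N\N), N/(S\S), NP/(NP\N), PP/(PP\N), S/(S\N)}; S ∉ chart

NO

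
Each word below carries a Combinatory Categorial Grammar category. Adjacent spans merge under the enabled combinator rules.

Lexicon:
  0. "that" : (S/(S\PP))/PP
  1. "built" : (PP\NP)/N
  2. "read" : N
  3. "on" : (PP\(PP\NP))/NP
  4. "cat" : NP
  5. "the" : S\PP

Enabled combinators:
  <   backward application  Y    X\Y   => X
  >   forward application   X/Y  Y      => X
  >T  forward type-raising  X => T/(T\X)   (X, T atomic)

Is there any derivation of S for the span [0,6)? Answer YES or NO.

YES

[0,6] S   >
  [0,5] S/(S\PP)   >
    [0,1] "that" : (S/(S\PP))/PP
    [1,5] PP   <
      [1,3] PP\NP   >
        [1,2] "built" : (PP\NP)/N
        [2,3] "read" : N
      [3,5] PP\(PP\NP)   >
        [3,4] "on" : (PP\(PP\NP))/NP
        [4,5] "cat" : NP
  [5,6] "the" : S\PP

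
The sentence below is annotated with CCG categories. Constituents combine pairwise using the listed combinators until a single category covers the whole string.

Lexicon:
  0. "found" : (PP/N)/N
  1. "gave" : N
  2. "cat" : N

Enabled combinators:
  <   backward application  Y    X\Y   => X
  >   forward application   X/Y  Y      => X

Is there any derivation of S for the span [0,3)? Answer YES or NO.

(PP/N)/N N N
CKY chart[0,3] = {PP}; S ∉ chart

NO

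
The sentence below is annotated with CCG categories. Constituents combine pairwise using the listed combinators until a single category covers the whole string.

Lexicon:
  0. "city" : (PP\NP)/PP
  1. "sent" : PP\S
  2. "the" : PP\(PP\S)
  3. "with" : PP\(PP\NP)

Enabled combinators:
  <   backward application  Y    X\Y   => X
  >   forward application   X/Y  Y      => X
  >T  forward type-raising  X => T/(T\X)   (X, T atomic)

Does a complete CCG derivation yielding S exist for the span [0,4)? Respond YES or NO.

NO

(PP\NP)/PP PP\S PP\(PP\S) PP\(PP\NP)
CKY chart[0,4] = {N/(N\PP), NP/(NP\PP), PP, PP/(PP\PP), S/(S\PP)}; S ∉ chart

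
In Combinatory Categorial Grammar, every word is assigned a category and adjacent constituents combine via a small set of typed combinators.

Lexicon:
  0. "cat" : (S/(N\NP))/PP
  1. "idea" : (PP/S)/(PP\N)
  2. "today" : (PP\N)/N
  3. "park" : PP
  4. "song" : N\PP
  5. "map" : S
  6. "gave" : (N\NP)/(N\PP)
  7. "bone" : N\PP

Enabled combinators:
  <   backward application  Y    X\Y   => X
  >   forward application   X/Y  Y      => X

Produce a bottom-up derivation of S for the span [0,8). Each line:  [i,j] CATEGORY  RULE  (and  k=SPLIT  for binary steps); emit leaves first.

[0,1] (S/(N\NP))/PP  lex  "cat"
[1,2] (PP/S)/(PP\N)  lex  "idea"
[2,3] (PP\N)/N  lex  "today"
[3,4] PP  lex  "park"
[4,5] N\PP  lex  "song"
[3,5] N  <  k=4
[2,5] PP\N  >  k=3
[1,5] PP/S  >  k=2
[5,6] S  lex  "map"
[1,6] PP  >  k=5
[0,6] S/(N\NP)  >  k=1
[6,7] (N\NP)/(N\PP)  lex  "gave"
[7,8] N\PP  lex  "bone"
[6,8] N\NP  >  k=7
[0,8] S  >  k=6

[0,8] S   >
  [0,6] S/(N\NP)   >
    [0,1] "cat" : (S/(N\NP))/PP
    [1,6] PP   >
      [1,5] PP/S   >
        [1,2] "idea" : (PP/S)/(PP\N)
        [2,5] PP\N   >
          [2,3] "today" : (PP\N)/N
          [3,5] N   <
            [3,4] "park" : PP
            [4,5] "song" : N\PP
      [5,6] "map" : S
  [6,8] N\NP   >
    [6,7] "gave" : (N\NP)/(N\PP)
    [7,8] "bone" : N\PP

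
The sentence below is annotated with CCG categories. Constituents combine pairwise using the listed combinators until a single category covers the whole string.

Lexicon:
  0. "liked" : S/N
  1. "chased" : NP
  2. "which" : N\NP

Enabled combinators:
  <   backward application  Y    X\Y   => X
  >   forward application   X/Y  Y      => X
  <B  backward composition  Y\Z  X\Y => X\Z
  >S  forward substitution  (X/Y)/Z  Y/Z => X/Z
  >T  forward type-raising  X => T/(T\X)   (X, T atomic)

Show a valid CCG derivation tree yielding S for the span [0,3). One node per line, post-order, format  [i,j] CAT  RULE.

[0,1] S/N  lex  "liked"
[1,2] NP  lex  "chased"
[2,3] N\NP  lex  "which"
[1,3] N  <  k=2
[0,3] S  >  k=1

[0,3] S   >
  [0,1] "liked" : S/N
  [1,3] N   <
    [1,2] "chased" : NP
    [2,3] "which" : N\NP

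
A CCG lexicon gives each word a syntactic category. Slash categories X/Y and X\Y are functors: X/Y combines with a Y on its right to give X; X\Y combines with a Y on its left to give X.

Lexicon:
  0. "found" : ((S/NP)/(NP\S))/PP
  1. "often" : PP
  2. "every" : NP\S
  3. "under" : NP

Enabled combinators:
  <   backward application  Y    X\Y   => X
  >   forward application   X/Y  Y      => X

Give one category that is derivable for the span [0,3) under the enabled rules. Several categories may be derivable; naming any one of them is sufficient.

[0,4] S   >
  [0,3] S/NP   >
    [0,2] (S/NP)/(NP\S)   >
      [0,1] "found" : ((S/NP)/(NP\S))/PP
      [1,2] "often" : PP
    [2,3] "every" : NP\S
  [3,4] "under" : NP

S/NP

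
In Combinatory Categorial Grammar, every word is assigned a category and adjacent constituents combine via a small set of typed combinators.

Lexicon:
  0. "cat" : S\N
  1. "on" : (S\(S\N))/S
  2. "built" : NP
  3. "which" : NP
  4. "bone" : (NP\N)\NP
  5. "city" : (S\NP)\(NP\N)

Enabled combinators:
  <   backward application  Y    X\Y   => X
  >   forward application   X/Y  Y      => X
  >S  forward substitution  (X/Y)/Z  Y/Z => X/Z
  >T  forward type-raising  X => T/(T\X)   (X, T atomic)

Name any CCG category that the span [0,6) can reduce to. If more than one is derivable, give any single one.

[0,6] S   <
  [0,1] "cat" : S\N
  [1,6] S\(S\N)   >
    [1,2] "on" : (S\(S\N))/S
    [2,6] S   >
      [2,3] S/(S\NP)   >T
        [2,3] "built" : NP
      [3,6] S\NP   <
        [3,5] NP\N   <
          [3,4] "which" : NP
          [4,5] "bone" : (NP\N)\NP
        [5,6] "city" : (S\NP)\(NP\N)

S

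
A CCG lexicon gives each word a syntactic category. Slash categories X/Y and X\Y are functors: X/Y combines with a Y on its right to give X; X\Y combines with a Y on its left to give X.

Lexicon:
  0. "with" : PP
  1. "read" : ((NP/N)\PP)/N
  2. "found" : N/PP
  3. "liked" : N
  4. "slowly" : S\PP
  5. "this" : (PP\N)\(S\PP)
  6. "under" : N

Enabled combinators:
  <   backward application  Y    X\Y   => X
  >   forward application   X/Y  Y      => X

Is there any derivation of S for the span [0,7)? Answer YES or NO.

PP ((NP/N)\PP)/N N/PP N S\PP (PP\N)\(S\PP) N
CKY chart[0,7] = {NP}; S ∉ chart

NO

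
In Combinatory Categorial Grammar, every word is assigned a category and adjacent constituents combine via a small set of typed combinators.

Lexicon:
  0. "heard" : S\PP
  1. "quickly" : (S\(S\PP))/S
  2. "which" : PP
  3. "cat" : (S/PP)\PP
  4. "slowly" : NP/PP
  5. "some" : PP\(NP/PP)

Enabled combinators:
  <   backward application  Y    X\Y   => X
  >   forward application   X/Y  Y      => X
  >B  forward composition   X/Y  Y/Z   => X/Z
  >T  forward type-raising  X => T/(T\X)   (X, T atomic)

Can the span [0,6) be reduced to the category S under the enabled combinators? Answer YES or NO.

YES

[0,6] S   <
  [0,1] "heard" : S\PP
  [1,6] S\(S\PP)   >
    [1,2] "quickly" : (S\(S\PP))/S
    [2,6] S   >
      [2,4] S/PP   <
        [2,3] "which" : PP
        [3,4] "cat" : (S/PP)\PP
      [4,6] PP   <
        [4,5] "slowly" : NP/PP
        [5,6] "some" : PP\(NP/PP)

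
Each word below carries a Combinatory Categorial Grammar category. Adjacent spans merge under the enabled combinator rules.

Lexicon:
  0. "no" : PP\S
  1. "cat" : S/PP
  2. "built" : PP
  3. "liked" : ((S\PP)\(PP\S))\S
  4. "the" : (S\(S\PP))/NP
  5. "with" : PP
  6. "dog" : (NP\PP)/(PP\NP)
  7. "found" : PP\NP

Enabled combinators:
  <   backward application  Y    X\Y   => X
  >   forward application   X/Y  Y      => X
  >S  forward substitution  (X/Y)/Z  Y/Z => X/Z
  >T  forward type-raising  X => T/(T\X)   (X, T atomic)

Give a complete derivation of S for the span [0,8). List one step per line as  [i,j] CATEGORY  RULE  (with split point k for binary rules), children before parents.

[0,1] PP\S  lex  "no"
[1,2] S/PP  lex  "cat"
[2,3] PP  lex  "built"
[1,3] S  >  k=2
[3,4] ((S\PP)\(PP\S))\S  lex  "liked"
[1,4] (S\PP)\(PP\S)  <  k=3
[0,4] S\PP  <  k=1
[4,5] (S\(S\PP))/NP  lex  "the"
[5,6] PP  lex  "with"
[5,6] NP/(NP\PP)  >T
[6,7] (NP\PP)/(PP\NP)  lex  "dog"
[7,8] PP\NP  lex  "found"
[6,8] NP\PP  >  k=7
[5,8] NP  >  k=6
[4,8] S\(S\PP)  >  k=5
[0,8] S  <  k=4

[0,8] S   <
  [0,4] S\PP   <
    [0,1] "no" : PP\S
    [1,4] (S\PP)\(PP\S)   <
      [1,3] S   >
        [1,2] "cat" : S/PP
        [2,3] "built" : PP
      [3,4] "liked" : ((S\PP)\(PP\S))\S
  [4,8] S\(S\PP)   >
    [4,5] "the" : (S\(S\PP))/NP
    [5,8] NP   >
      [5,6] NP/(NP\PP)   >T
        [5,6] "with" : PP
      [6,8] NP\PP   >
        [6,7] "dog" : (NP\PP)/(PP\NP)
        [7,8] "found" : PP\NP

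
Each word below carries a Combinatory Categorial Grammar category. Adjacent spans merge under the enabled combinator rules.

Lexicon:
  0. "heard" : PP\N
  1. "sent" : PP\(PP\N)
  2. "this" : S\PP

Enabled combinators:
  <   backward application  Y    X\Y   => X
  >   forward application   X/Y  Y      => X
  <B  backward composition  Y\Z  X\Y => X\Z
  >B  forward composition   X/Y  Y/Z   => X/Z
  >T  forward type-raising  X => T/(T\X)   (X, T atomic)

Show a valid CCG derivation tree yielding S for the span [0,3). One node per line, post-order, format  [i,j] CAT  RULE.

[0,3] S   <
  [0,2] PP   <
    [0,1] "heard" : PP\N
    [1,2] "sent" : PP\(PP\N)
  [2,3] "this" : S\PP

[0,1] PP\N  lex  "heard"
[1,2] PP\(PP\N)  lex  "sent"
[0,2] PP  <  k=1
[2,3] S\PP  lex  "this"
[0,3] S  <  k=2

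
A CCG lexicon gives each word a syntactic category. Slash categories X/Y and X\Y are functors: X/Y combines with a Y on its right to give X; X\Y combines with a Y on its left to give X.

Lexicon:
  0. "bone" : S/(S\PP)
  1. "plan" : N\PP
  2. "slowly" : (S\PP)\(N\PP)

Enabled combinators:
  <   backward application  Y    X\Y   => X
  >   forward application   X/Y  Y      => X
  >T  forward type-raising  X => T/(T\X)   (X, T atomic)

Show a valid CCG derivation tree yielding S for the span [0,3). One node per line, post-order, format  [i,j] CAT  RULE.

[0,1] S/(S\PP)  lex  "bone"
[1,2] N\PP  lex  "plan"
[2,3] (S\PP)\(N\PP)  lex  "slowly"
[1,3] S\PP  <  k=2
[0,3] S  >  k=1

[0,3] S   >
  [0,1] "bone" : S/(S\PP)
  [1,3] S\PP   <
    [1,2] "plan" : N\PP
    [2,3] "slowly" : (S\PP)\(N\PP)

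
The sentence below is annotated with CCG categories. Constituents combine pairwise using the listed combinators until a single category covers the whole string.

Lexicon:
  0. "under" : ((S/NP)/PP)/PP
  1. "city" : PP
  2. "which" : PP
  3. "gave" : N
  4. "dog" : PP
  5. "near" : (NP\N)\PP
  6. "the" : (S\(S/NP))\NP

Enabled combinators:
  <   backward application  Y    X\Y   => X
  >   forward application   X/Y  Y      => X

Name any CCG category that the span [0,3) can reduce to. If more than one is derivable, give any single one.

S/NP

[0,7] S   <
  [0,3] S/NP   >
    [0,2] (S/NP)/PP   >
      [0,1] "under" : ((S/NP)/PP)/PP
      [1,2] "city" : PP
    [2,3] "which" : PP
  [3,7] S\(S/NP)   <
    [3,6] NP   <
      [3,4] "gave" : N
      [4,6] NP\N   <
        [4,5] "dog" : PP
        [5,6] "near" : (NP\N)\PP
    [6,7] "the" : (S\(S/NP))\NP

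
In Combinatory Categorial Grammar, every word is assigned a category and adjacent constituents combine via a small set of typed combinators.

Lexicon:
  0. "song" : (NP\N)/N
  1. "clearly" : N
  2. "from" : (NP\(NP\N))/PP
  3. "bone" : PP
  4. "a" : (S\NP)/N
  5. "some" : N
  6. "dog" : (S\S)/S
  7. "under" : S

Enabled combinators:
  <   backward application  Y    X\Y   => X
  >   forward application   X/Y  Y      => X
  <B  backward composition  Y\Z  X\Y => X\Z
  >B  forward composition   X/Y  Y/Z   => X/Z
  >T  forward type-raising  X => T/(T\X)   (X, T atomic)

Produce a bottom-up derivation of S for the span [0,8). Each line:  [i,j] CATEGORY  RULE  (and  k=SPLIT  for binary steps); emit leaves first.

[0,1] (NP\N)/N  lex  "song"
[1,2] N  lex  "clearly"
[0,2] NP\N  >  k=1
[2,3] (NP\(NP\N))/PP  lex  "from"
[3,4] PP  lex  "bone"
[2,4] NP\(NP\N)  >  k=3
[0,4] NP  <  k=2
[4,5] (S\NP)/N  lex  "a"
[5,6] N  lex  "some"
[4,6] S\NP  >  k=5
[6,7] (S\S)/S  lex  "dog"
[7,8] S  lex  "under"
[6,8] S\S  >  k=7
[4,8] S\NP  <B  k=6
[0,8] S  <  k=4

[0,8] S   <
  [0,4] NP   <
    [0,2] NP\N   >
      [0,1] "song" : (NP\N)/N
      [1,2] "clearly" : N
    [2,4] NP\(NP\N)   >
      [2,3] "from" : (NP\(NP\N))/PP
      [3,4] "bone" : PP
  [4,8] S\NP   <B
    [4,6] S\NP   >
      [4,5] "a" : (S\NP)/N
      [5,6] "some" : N
    [6,8] S\S   >
      [6,7] "dog" : (S\S)/S
      [7,8] "under" : S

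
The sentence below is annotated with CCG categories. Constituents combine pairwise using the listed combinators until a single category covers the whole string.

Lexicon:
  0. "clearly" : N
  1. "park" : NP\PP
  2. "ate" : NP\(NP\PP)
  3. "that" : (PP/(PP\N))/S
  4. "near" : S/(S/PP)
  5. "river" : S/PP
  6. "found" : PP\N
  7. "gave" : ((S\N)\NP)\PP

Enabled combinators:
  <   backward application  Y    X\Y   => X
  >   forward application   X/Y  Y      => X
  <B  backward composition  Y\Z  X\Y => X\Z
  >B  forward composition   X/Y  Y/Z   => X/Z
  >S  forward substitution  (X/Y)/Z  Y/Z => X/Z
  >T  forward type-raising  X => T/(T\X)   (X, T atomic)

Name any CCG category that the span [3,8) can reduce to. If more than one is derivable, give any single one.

(S\N)\NP

[0,8] S   <
  [0,1] "clearly" : N
  [1,8] S\N   <
    [1,3] NP   <
      [1,2] "park" : NP\PP
      [2,3] "ate" : NP\(NP\PP)
    [3,8] (S\N)\NP   <
      [3,7] PP   >
        [3,6] PP/(PP\N)   >
          [3,4] "that" : (PP/(PP\N))/S
          [4,6] S   >
            [4,5] "near" : S/(S/PP)
            [5,6] "river" : S/PP
        [6,7] "found" : PP\N
      [7,8] "gave" : ((S\N)\NP)\PP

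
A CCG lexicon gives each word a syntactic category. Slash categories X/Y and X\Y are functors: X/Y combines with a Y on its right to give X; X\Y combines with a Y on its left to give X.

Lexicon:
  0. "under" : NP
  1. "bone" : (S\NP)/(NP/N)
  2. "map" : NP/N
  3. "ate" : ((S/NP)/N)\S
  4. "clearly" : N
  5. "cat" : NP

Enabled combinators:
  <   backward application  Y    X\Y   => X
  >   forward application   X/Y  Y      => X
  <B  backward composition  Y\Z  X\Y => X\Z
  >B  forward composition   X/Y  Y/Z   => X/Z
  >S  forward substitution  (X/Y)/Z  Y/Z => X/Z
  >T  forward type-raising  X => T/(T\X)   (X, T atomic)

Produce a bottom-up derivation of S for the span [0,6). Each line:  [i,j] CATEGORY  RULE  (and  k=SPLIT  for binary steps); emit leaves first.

[0,6] S   >
  [0,5] S/NP   >
    [0,4] (S/NP)/N   <
      [0,3] S   <
        [0,1] "under" : NP
        [1,3] S\NP   >
          [1,2] "bone" : (S\NP)/(NP/N)
          [2,3] "map" : NP/N
      [3,4] "ate" : ((S/NP)/N)\S
    [4,5] "clearly" : N
  [5,6] "cat" : NP

[0,1] NP  lex  "under"
[1,2] (S\NP)/(NP/N)  lex  "bone"
[2,3] NP/N  lex  "map"
[1,3] S\NP  >  k=2
[0,3] S  <  k=1
[3,4] ((S/NP)/N)\S  lex  "ate"
[0,4] (S/NP)/N  <  k=3
[4,5] N  lex  "clearly"
[0,5] S/NP  >  k=4
[5,6] NP  lex  "cat"
[0,6] S  >  k=5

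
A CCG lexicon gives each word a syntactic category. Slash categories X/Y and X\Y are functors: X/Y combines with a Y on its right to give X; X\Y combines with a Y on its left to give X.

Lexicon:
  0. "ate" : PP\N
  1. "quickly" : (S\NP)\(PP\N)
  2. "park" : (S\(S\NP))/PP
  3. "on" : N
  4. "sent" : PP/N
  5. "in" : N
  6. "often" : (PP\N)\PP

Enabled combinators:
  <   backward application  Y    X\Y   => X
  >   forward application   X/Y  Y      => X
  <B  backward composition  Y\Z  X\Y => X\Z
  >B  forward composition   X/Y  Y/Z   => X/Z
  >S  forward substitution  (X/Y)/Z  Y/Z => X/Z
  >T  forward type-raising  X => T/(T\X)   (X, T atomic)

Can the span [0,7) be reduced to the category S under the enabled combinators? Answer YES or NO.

[0,7] S   <
  [0,2] S\NP   <
    [0,1] "ate" : PP\N
    [1,2] "quickly" : (S\NP)\(PP\N)
  [2,7] S\(S\NP)   >
    [2,3] "park" : (S\(S\NP))/PP
    [3,7] PP   <
      [3,4] "on" : N
      [4,7] PP\N   <
        [4,6] PP   >
          [4,5] "sent" : PP/N
          [5,6] "in" : N
        [6,7] "often" : (PP\N)\PP

YES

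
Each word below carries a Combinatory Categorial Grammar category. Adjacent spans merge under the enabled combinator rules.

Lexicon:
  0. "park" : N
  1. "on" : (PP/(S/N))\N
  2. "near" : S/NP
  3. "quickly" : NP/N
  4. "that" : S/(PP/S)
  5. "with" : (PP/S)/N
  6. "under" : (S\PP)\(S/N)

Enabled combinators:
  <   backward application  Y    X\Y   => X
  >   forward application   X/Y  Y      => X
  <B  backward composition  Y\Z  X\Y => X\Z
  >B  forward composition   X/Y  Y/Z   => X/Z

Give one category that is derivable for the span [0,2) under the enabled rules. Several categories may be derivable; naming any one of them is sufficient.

PP/(S/N)

[0,7] S   <
  [0,4] PP   >
    [0,2] PP/(S/N)   <
      [0,1] "park" : N
      [1,2] "on" : (PP/(S/N))\N
    [2,4] S/N   >B
      [2,3] "near" : S/NP
      [3,4] "quickly" : NP/N
  [4,7] S\PP   <
    [4,6] S/N   >B
      [4,5] "that" : S/(PP/S)
      [5,6] "with" : (PP/S)/N
    [6,7] "under" : (S\PP)\(S/N)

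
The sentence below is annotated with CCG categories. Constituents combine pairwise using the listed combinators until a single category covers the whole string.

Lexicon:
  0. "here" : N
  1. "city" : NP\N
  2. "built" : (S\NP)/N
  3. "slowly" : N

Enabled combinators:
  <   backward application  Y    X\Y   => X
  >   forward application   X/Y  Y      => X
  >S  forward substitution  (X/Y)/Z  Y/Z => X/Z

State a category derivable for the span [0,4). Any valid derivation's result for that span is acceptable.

[0,4] S   <
  [0,2] NP   <
    [0,1] "here" : N
    [1,2] "city" : NP\N
  [2,4] S\NP   >
    [2,3] "built" : (S\NP)/N
    [3,4] "slowly" : N

S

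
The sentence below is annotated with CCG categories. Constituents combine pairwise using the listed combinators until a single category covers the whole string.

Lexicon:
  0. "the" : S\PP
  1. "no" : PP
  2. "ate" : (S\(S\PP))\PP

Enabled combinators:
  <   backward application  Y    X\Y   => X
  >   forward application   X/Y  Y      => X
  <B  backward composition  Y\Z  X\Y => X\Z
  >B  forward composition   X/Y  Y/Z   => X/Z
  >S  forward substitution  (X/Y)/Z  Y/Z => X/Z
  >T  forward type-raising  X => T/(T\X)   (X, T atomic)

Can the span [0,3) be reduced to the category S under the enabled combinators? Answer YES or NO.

YES

[0,3] S   <
  [0,1] "the" : S\PP
  [1,3] S\(S\PP)   <
    [1,2] "no" : PP
    [2,3] "ate" : (S\(S\PP))\PP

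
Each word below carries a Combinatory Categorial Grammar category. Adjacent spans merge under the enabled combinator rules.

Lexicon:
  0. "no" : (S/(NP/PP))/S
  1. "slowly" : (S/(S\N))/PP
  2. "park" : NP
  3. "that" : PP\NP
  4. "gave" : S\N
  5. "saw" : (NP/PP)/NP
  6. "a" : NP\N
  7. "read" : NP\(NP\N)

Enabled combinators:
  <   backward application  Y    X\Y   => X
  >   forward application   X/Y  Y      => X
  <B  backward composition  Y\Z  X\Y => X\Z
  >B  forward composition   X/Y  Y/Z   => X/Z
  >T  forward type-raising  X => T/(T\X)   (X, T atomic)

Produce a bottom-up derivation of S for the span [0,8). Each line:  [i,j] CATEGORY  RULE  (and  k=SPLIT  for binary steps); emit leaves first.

[0,1] (S/(NP/PP))/S  lex  "no"
[1,2] (S/(S\N))/PP  lex  "slowly"
[2,3] NP  lex  "park"
[2,3] PP/(PP\NP)  >T
[3,4] PP\NP  lex  "that"
[2,4] PP  >  k=3
[1,4] S/(S\N)  >  k=2
[4,5] S\N  lex  "gave"
[1,5] S  >  k=4
[0,5] S/(NP/PP)  >  k=1
[5,6] (NP/PP)/NP  lex  "saw"
[6,7] NP\N  lex  "a"
[7,8] NP\(NP\N)  lex  "read"
[6,8] NP  <  k=7
[5,8] NP/PP  >  k=6
[0,8] S  >  k=5

[0,8] S   >
  [0,5] S/(NP/PP)   >
    [0,1] "no" : (S/(NP/PP))/S
    [1,5] S   >
      [1,4] S/(S\N)   >
        [1,2] "slowly" : (S/(S\N))/PP
        [2,4] PP   >
          [2,3] PP/(PP\NP)   >T
            [2,3] "park" : NP
          [3,4] "that" : PP\NP
      [4,5] "gave" : S\N
  [5,8] NP/PP   >
    [5,6] "saw" : (NP/PP)/NP
    [6,8] NP   <
      [6,7] "a" : NP\N
      [7,8] "read" : NP\(NP\N)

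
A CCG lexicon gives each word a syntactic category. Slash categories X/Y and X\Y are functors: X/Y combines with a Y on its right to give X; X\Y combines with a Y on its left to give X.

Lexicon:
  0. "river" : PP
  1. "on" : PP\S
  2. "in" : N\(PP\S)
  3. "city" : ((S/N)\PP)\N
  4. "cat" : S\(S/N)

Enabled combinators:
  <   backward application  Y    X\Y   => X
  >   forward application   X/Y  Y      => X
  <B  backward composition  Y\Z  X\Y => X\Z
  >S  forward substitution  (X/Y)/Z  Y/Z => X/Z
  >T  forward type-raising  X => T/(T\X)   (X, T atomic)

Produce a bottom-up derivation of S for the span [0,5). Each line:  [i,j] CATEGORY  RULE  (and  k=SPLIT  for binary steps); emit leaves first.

[0,5] S   <
  [0,1] "river" : PP
  [1,5] S\PP   <B
    [1,4] (S/N)\PP   <
      [1,3] N   <
        [1,2] "on" : PP\S
        [2,3] "in" : N\(PP\S)
      [3,4] "city" : ((S/N)\PP)\N
    [4,5] "cat" : S\(S/N)

[0,1] PP  lex  "river"
[1,2] PP\S  lex  "on"
[2,3] N\(PP\S)  lex  "in"
[1,3] N  <  k=2
[3,4] ((S/N)\PP)\N  lex  "city"
[1,4] (S/N)\PP  <  k=3
[4,5] S\(S/N)  lex  "cat"
[1,5] S\PP  <B  k=4
[0,5] S  <  k=1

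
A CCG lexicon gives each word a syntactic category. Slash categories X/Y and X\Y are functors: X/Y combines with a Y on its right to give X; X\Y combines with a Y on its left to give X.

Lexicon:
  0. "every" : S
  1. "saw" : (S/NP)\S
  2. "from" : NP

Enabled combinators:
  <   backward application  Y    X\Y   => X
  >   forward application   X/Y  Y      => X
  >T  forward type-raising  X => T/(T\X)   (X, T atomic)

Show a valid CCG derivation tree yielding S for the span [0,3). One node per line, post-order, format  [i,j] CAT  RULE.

[0,3] S   >
  [0,2] S/NP   <
    [0,1] "every" : S
    [1,2] "saw" : (S/NP)\S
  [2,3] "from" : NP

[0,1] S  lex  "every"
[1,2] (S/NP)\S  lex  "saw"
[0,2] S/NP  <  k=1
[2,3] NP  lex  "from"
[0,3] S  >  k=2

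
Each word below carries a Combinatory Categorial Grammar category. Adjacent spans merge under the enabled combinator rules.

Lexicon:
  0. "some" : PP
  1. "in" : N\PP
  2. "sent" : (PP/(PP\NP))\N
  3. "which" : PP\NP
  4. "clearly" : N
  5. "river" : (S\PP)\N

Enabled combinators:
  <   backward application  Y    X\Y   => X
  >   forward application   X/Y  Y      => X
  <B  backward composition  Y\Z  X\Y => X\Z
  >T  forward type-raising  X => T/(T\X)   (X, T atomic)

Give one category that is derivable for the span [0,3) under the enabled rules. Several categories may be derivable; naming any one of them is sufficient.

PP/(PP\NP)

[0,6] S   <
  [0,4] PP   >
    [0,3] PP/(PP\NP)   <
      [0,2] N   <
        [0,1] "some" : PP
        [1,2] "in" : N\PP
      [2,3] "sent" : (PP/(PP\NP))\N
    [3,4] "which" : PP\NP
  [4,6] S\PP   <
    [4,5] "clearly" : N
    [5,6] "river" : (S\PP)\N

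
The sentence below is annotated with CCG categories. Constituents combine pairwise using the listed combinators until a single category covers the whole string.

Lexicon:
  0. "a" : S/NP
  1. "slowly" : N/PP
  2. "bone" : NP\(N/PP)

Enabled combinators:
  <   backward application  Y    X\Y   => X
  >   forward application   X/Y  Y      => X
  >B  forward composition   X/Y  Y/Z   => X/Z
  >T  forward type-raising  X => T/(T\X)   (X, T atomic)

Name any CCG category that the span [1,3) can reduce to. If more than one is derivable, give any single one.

NP

[0,3] S   >
  [0,1] "a" : S/NP
  [1,3] NP   <
    [1,2] "slowly" : N/PP
    [2,3] "bone" : NP\(N/PP)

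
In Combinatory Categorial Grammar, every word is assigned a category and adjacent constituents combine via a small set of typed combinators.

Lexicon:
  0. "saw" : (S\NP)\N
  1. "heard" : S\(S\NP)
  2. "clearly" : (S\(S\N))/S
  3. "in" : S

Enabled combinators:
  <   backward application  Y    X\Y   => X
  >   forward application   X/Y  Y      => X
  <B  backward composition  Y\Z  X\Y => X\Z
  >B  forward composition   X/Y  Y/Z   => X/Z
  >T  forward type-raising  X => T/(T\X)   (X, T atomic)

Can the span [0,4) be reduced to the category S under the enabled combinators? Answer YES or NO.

[0,4] S   <
  [0,2] S\N   <B
    [0,1] "saw" : (S\NP)\N
    [1,2] "heard" : S\(S\NP)
  [2,4] S\(S\N)   >
    [2,3] "clearly" : (S\(S\N))/S
    [3,4] "in" : S

YES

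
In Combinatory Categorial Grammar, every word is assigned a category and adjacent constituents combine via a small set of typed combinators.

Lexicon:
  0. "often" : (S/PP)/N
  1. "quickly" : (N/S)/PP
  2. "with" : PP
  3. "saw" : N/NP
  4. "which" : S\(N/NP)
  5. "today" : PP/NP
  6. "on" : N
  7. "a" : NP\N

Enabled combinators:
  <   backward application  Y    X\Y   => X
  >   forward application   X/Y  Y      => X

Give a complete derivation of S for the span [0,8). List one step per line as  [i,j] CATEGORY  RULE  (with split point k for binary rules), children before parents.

[0,8] S   >
  [0,5] S/PP   >
    [0,1] "often" : (S/PP)/N
    [1,5] N   >
      [1,3] N/S   >
        [1,2] "quickly" : (N/S)/PP
        [2,3] "with" : PP
      [3,5] S   <
        [3,4] "saw" : N/NP
        [4,5] "which" : S\(N/NP)
  [5,8] PP   >
    [5,6] "today" : PP/NP
    [6,8] NP   <
      [6,7] "on" : N
      [7,8] "a" : NP\N

[0,1] (S/PP)/N  lex  "often"
[1,2] (N/S)/PP  lex  "quickly"
[2,3] PP  lex  "with"
[1,3] N/S  >  k=2
[3,4] N/NP  lex  "saw"
[4,5] S\(N/NP)  lex  "which"
[3,5] S  <  k=4
[1,5] N  >  k=3
[0,5] S/PP  >  k=1
[5,6] PP/NP  lex  "today"
[6,7] N  lex  "on"
[7,8] NP\N  lex  "a"
[6,8] NP  <  k=7
[5,8] PP  >  k=6
[0,8] S  >  k=5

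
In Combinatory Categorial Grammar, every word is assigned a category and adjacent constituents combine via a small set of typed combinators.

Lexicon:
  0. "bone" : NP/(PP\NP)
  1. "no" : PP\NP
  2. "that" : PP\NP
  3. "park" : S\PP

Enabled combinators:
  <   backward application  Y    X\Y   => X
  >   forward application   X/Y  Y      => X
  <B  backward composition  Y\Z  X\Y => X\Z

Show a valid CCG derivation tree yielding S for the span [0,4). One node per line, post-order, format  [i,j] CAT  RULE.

[0,1] NP/(PP\NP)  lex  "bone"
[1,2] PP\NP  lex  "no"
[0,2] NP  >  k=1
[2,3] PP\NP  lex  "that"
[0,3] PP  <  k=2
[3,4] S\PP  lex  "park"
[0,4] S  <  k=3

[0,4] S   <
  [0,3] PP   <
    [0,2] NP   >
      [0,1] "bone" : NP/(PP\NP)
      [1,2] "no" : PP\NP
    [2,3] "that" : PP\NP
  [3,4] "park" : S\PP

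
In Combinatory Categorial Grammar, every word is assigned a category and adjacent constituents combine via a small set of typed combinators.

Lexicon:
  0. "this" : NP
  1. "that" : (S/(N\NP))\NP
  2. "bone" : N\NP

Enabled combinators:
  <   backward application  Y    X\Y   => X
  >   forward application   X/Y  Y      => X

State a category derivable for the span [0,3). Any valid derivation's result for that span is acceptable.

S

[0,3] S   >
  [0,2] S/(N\NP)   <
    [0,1] "this" : NP
    [1,2] "that" : (S/(N\NP))\NP
  [2,3] "bone" : N\NP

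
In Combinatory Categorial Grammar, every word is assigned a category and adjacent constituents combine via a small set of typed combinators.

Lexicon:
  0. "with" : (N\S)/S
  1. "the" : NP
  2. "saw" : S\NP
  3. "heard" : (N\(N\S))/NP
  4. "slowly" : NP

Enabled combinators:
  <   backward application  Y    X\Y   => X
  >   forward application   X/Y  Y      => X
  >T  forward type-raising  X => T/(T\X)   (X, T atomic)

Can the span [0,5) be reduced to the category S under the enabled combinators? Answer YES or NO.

NO

(N\S)/S NP S\NP (N\(N\S))/NP NP
CKY chart[0,5] = {N, N/(N\N), NP/(NP\N), PP/(PP\N), S/(S\N)}; S ∉ chart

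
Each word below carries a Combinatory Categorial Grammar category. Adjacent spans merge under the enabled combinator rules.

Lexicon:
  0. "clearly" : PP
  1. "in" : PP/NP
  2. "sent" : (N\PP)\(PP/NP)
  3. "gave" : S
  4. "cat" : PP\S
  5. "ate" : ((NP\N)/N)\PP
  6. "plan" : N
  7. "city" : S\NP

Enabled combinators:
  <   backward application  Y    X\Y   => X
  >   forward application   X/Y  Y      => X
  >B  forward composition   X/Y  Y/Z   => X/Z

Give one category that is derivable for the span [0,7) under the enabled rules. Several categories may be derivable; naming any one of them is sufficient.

[0,8] S   <
  [0,7] NP   <
    [0,3] N   <
      [0,1] "clearly" : PP
      [1,3] N\PP   <
        [1,2] "in" : PP/NP
        [2,3] "sent" : (N\PP)\(PP/NP)
    [3,7] NP\N   >
      [3,6] (NP\N)/N   <
        [3,5] PP   <
          [3,4] "gave" : S
          [4,5] "cat" : PP\S
        [5,6] "ate" : ((NP\N)/N)\PP
      [6,7] "plan" : N
  [7,8] "city" : S\NP

NP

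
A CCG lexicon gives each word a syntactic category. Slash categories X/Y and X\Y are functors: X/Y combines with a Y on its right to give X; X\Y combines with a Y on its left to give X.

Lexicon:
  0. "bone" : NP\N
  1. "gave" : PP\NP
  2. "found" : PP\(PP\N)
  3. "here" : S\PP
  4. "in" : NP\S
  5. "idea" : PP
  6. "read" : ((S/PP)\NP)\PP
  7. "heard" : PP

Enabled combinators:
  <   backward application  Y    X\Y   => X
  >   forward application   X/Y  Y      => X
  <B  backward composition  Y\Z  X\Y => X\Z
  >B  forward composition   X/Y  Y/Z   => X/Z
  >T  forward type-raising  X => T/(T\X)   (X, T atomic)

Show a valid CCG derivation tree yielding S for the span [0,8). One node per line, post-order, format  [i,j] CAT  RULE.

[0,1] NP\N  lex  "bone"
[1,2] PP\NP  lex  "gave"
[0,2] PP\N  <B  k=1
[2,3] PP\(PP\N)  lex  "found"
[0,3] PP  <  k=2
[3,4] S\PP  lex  "here"
[4,5] NP\S  lex  "in"
[3,5] NP\PP  <B  k=4
[0,5] NP  <  k=3
[5,6] PP  lex  "idea"
[6,7] ((S/PP)\NP)\PP  lex  "read"
[5,7] (S/PP)\NP  <  k=6
[0,7] S/PP  <  k=5
[7,8] PP  lex  "heard"
[0,8] S  >  k=7

[0,8] S   >
  [0,7] S/PP   <
    [0,5] NP   <
      [0,3] PP   <
        [0,2] PP\N   <B
          [0,1] "bone" : NP\N
          [1,2] "gave" : PP\NP
        [2,3] "found" : PP\(PP\N)
      [3,5] NP\PP   <B
        [3,4] "here" : S\PP
        [4,5] "in" : NP\S
    [5,7] (S/PP)\NP   <
      [5,6] "idea" : PP
      [6,7] "read" : ((S/PP)\NP)\PP
  [7,8] "heard" : PP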